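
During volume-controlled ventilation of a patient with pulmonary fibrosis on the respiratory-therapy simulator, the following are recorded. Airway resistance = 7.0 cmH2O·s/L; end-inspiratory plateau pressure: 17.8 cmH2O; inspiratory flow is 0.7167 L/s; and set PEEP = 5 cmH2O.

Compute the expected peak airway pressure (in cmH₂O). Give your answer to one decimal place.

PIP = Pplat + Raw × flow = 17.8 + 7.0 × 0.7167 = 17.8 + 5.017 = 22.817 cmH2O.

22.8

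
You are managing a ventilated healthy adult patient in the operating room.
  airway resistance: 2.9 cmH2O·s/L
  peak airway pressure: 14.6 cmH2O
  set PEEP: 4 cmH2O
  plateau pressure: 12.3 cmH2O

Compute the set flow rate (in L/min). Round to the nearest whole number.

48

flow = (PIP − Pplat) / Raw = (14.6 − 12.3) / 2.9 = 0.7931 L/s × 60 = 47.586 L/min.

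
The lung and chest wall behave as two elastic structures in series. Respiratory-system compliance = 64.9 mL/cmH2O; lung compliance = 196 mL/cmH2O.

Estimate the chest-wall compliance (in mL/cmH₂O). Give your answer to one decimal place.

97.0

1/Ccw = 1/Crs − 1/CL.
1/Ccw = 1/64.9 − 1/196 = 0.01031.
Ccw = 96.993 mL/cmH2O.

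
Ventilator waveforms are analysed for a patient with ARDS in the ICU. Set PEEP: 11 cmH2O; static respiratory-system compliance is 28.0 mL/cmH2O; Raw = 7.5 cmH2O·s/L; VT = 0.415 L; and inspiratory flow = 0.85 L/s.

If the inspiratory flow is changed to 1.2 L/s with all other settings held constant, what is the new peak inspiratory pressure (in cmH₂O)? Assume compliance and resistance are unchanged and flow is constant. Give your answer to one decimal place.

PIP = Vt/C + R·V̇ + PEEP (constant-flow equation of motion).
Only the resistive term changes: ΔPIP = R × ΔV̇ = 7.5 × (1.2 − 0.85) = 7.5 × 0.35 = 2.625 cmH2O.
Original PIP = 415/28.0 + 7.5×0.85 + 11 = 32.196 cmH2O; new PIP = 32.196 + (2.625) = 34.821 cmH2O.

34.8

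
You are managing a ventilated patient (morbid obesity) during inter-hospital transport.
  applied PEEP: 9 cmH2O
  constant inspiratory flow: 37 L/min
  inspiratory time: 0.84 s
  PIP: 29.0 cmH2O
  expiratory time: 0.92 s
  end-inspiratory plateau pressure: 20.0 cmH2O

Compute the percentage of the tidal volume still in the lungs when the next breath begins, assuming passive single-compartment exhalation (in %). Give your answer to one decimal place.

26.2

Flow: 37 L/min ÷ 60 = 0.6167 L/s.
Vt = flow × Ti = 0.6167 L/s × 0.84 s × 1000 mL/L = 518.03 mL.
R = (PIP − Pplat)/V̇ = (29.0 − 20.0) / 0.6167 = 9.0/0.6167 = 14.594 cmH2O·s/L.
C = Vt/(Pplat − PEEP) = 518.03 / (20.0 − 9) = 518.03/11.0 = 47.094 mL/cmH2O.
τ = R × C = 14.594 × 0.04709 L/cmH2O = 0.6872 s.
Fraction remaining at end-expiration = e^(−Te/τ) = e^(−0.92/0.6872) = 0.2622 → 26.22%.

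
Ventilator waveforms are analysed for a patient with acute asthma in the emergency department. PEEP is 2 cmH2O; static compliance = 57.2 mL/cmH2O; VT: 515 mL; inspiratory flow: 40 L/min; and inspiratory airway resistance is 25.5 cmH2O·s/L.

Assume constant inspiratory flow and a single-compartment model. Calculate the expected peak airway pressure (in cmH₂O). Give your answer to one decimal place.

Flow: 40 L/min ÷ 60 = 0.6667 L/s.
Equation of motion (constant flow): PIP = Vt/C + R·V̇ + PEEP.
PIP = 515/57.2 + 25.5×0.6667 + 2 = 9.003 + 17.001 + 2 = 28.004 cmH2O.

28.0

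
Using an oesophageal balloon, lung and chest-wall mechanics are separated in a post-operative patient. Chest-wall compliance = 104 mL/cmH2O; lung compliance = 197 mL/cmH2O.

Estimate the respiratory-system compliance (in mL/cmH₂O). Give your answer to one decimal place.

68.1

Lung and chest wall are elastances in series: 1/Crs = 1/CL + 1/Ccw.
1/Crs = 1/197 + 1/104 = 0.01469.
Crs = 68.074 mL/cmH2O.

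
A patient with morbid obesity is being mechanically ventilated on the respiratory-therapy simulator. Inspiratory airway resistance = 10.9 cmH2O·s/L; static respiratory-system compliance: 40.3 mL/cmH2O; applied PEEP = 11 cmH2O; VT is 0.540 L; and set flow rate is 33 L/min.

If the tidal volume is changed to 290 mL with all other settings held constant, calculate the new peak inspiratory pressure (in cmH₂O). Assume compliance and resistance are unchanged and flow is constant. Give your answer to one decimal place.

24.2

Flow: 33 L/min ÷ 60 = 0.55 L/s.
PIP = Vt/C + R·V̇ + PEEP (constant-flow equation of motion).
Only the elastic term changes: ΔPIP = ΔVt / C = (290 − 540) / 40.3 = -6.203 cmH2O.
Original PIP = 540/40.3 + 10.9×0.55 + 11 = 30.395 cmH2O; new PIP = 30.395 + (-6.203) = 24.192 cmH2O.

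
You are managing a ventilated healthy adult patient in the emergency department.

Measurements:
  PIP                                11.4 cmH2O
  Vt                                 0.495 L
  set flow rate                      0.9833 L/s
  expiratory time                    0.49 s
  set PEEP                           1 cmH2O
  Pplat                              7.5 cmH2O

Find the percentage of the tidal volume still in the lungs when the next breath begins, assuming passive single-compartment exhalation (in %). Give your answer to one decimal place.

19.7

R = (PIP − Pplat)/V̇ = (11.4 − 7.5) / 0.9833 = 3.9/0.9833 = 3.966 cmH2O·s/L.
C = Vt/(Pplat − PEEP) = 495.0 / (7.5 − 1) = 495.0/6.5 = 76.154 mL/cmH2O.
τ = R × C = 3.966 × 0.07615 L/cmH2O = 0.302 s.
Fraction remaining at end-expiration = e^(−Te/τ) = e^(−0.49/0.302) = 0.1974 → 19.74%.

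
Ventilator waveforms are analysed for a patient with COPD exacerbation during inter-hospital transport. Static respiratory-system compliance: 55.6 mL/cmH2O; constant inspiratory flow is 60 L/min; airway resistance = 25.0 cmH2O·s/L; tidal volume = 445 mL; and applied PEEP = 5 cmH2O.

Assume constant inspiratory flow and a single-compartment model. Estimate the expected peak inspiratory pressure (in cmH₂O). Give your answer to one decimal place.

38.0

Flow: 60 L/min ÷ 60 = 1 L/s.
Equation of motion (constant flow): PIP = Vt/C + R·V̇ + PEEP.
PIP = 445/55.6 + 25.0×1 + 5 = 8.004 + 25.0 + 5 = 38.004 cmH2O.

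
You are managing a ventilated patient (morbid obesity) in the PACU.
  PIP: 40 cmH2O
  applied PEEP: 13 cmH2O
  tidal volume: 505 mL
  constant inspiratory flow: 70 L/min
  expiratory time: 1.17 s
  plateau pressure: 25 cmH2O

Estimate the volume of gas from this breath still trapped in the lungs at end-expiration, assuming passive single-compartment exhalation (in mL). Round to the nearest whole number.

58

Flow: 70 L/min ÷ 60 = 1.1667 L/s.
R = (PIP − Pplat)/V̇ = (40 − 25) / 1.1667 = 15.0/1.1667 = 12.857 cmH2O·s/L.
C = Vt/(Pplat − PEEP) = 505.0 / (25 − 13) = 505.0/12.0 = 42.083 mL/cmH2O.
τ = R × C = 12.857 × 0.04208 L/cmH2O = 0.541 s.
Fraction remaining = e^(−Te/τ) = e^(−1.17/0.541) = 0.115.
Trapped volume = 505.0 × 0.115 = 58.075 mL.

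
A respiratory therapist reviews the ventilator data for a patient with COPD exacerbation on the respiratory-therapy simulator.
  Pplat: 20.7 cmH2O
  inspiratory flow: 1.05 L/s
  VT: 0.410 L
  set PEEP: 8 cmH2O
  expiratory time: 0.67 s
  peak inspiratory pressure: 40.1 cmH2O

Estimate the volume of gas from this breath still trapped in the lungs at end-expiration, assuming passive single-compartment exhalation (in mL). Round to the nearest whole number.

R = (PIP − Pplat)/V̇ = (40.1 − 20.7) / 1.05 = 19.4/1.05 = 18.476 cmH2O·s/L.
C = Vt/(Pplat − PEEP) = 410.0 / (20.7 − 8) = 410.0/12.7 = 32.283 mL/cmH2O.
τ = R × C = 18.476 × 0.03228 L/cmH2O = 0.5964 s.
Fraction remaining = e^(−Te/τ) = e^(−0.67/0.5964) = 0.3252.
Trapped volume = 410.0 × 0.3252 = 133.33 mL.

133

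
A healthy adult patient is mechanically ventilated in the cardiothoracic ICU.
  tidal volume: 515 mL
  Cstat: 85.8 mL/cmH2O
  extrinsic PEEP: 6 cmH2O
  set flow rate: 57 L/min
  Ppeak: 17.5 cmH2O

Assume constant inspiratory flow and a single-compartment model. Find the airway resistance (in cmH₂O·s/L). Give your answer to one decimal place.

5.8

Flow: 57 L/min ÷ 60 = 0.95 L/s.
Equation of motion (constant flow): PIP = Vt/C + R·V̇ + PEEP.
R·V̇ = PIP − Vt/C − PEEP = 17.5 − 515/85.8 − 6 = 17.5 − 6.002 − 6 = 5.498 cmH2O.
R = 5.498 / 0.95 = 5.787 cmH2O·s/L.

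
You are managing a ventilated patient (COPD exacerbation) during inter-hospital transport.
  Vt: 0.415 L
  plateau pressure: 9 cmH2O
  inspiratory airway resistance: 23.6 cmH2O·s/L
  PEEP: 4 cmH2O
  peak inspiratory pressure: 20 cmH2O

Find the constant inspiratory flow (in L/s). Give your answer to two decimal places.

0.47

flow = (PIP − Pplat) / Raw = 11.0 / 23.6 = 0.4661 L/s.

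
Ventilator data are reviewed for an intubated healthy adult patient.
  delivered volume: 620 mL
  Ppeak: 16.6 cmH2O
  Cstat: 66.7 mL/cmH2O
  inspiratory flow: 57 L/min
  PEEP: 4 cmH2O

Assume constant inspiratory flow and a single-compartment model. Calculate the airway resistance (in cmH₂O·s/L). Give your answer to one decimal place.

3.5

Flow: 57 L/min ÷ 60 = 0.95 L/s.
Equation of motion (constant flow): PIP = Vt/C + R·V̇ + PEEP.
R·V̇ = PIP − Vt/C − PEEP = 16.6 − 620/66.7 − 4 = 16.6 − 9.295 − 4 = 3.305 cmH2O.
R = 3.305 / 0.95 = 3.479 cmH2O·s/L.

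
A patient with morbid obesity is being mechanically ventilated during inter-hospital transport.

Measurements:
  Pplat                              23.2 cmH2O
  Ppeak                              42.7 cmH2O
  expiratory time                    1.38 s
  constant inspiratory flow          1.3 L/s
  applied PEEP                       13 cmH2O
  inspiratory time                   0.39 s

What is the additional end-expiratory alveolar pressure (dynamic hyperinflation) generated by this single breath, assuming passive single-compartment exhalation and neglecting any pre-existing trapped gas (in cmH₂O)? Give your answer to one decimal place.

1.6

Vt = flow × Ti = 1.3 L/s × 0.39 s × 1000 mL/L = 507.0 mL.
R = (PIP − Pplat)/V̇ = (42.7 − 23.2) / 1.3 = 19.5/1.3 = 15.0 cmH2O·s/L.
C = Vt/(Pplat − PEEP) = 507.0 / (23.2 − 13) = 507.0/10.2 = 49.706 mL/cmH2O.
τ = R × C = 15.0 × 0.04971 L/cmH2O = 0.7457 s.
Fraction remaining = e^(−Te/τ) = e^(−1.38/0.7457) = 0.1571; trapped volume = 507.0 × 0.1571 = 79.65 mL.
Additional alveolar pressure from trapping ≈ V_trapped / C = 79.65 / 49.706 = 1.602 cmH2O.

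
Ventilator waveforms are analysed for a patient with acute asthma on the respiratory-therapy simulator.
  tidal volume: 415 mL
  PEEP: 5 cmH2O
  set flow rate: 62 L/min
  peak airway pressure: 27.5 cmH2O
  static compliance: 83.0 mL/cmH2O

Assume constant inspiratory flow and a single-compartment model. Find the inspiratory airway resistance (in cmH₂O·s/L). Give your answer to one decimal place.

Flow: 62 L/min ÷ 60 = 1.0333 L/s.
Equation of motion (constant flow): PIP = Vt/C + R·V̇ + PEEP.
R·V̇ = PIP − Vt/C − PEEP = 27.5 − 415/83.0 − 5 = 27.5 − 5.0 − 5 = 17.5 cmH2O.
R = 17.5 / 1.0333 = 16.936 cmH2O·s/L.

16.9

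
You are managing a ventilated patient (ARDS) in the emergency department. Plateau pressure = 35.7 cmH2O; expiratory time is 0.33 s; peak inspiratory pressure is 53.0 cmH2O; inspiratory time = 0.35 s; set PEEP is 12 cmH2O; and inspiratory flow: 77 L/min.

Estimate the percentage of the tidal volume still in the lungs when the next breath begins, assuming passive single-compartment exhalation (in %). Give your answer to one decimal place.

Flow: 77 L/min ÷ 60 = 1.2833 L/s.
Vt = flow × Ti = 1.2833 L/s × 0.35 s × 1000 mL/L = 449.16 mL.
R = (PIP − Pplat)/V̇ = (53.0 − 35.7) / 1.2833 = 17.3/1.2833 = 13.481 cmH2O·s/L.
C = Vt/(Pplat − PEEP) = 449.16 / (35.7 − 12) = 449.16/23.7 = 18.952 mL/cmH2O.
τ = R × C = 13.481 × 0.01895 L/cmH2O = 0.2555 s.
Fraction remaining at end-expiration = e^(−Te/τ) = e^(−0.33/0.2555) = 0.2748 → 27.48%.

27.5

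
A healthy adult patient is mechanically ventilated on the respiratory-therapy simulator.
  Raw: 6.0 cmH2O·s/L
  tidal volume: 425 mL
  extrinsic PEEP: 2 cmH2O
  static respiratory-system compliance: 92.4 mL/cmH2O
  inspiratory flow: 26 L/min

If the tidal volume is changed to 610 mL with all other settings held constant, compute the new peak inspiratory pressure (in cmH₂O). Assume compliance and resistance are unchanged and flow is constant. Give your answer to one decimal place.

Flow: 26 L/min ÷ 60 = 0.4333 L/s.
PIP = Vt/C + R·V̇ + PEEP (constant-flow equation of motion).
Only the elastic term changes: ΔPIP = ΔVt / C = (610 − 425) / 92.4 = 2.002 cmH2O.
Original PIP = 425/92.4 + 6.0×0.4333 + 2 = 9.199 cmH2O; new PIP = 9.199 + (2.002) = 11.201 cmH2O.

11.2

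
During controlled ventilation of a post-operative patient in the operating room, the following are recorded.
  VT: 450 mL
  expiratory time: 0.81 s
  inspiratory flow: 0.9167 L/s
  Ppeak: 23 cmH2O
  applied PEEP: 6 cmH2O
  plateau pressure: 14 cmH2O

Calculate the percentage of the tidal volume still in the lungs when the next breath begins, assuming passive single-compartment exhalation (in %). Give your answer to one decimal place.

R = (PIP − Pplat)/V̇ = (23 − 14) / 0.9167 = 9.0/0.9167 = 9.818 cmH2O·s/L.
C = Vt/(Pplat − PEEP) = 450.0 / (14 − 6) = 450.0/8.0 = 56.25 mL/cmH2O.
τ = R × C = 9.818 × 0.05625 L/cmH2O = 0.5523 s.
Fraction remaining at end-expiration = e^(−Te/τ) = e^(−0.81/0.5523) = 0.2307 → 23.07%.

23.1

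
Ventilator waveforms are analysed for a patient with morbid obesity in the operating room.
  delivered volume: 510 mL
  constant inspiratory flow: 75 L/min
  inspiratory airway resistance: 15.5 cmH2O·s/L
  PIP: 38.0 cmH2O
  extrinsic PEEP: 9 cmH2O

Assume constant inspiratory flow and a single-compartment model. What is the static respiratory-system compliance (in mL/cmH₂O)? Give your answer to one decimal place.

Flow: 75 L/min ÷ 60 = 1.25 L/s.
Equation of motion (constant flow): PIP = Vt/C + R·V̇ + PEEP.
Vt/C = PIP − R·V̇ − PEEP = 38.0 − 15.5×1.25 − 9 = 38.0 − 19.375 − 9 = 9.625 cmH2O.
C = Vt / 9.625 = 510 / 9.625 = 52.987 mL/cmH2O.

53.0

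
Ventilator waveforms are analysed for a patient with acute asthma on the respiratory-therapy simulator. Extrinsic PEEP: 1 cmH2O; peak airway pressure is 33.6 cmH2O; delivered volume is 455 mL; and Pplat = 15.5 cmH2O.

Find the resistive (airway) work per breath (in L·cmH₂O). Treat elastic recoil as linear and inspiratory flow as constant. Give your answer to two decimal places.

8.24

With constant inspiratory flow the resistive pressure is constant at PIP − Pplat = 33.6 − 15.5 = 18.1 cmH2O, so resistive work = 18.1 × 0.455 = 8.236 L·cmH2O.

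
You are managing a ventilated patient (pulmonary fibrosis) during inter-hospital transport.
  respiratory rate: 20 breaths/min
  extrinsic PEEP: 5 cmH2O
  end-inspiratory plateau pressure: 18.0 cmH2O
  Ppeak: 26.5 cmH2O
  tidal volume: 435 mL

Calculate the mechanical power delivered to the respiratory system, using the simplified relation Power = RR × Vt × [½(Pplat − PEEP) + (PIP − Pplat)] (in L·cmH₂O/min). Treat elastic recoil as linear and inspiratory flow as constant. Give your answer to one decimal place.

Per-breath work = Vt × [½(Pplat−PEEP) + (PIP−Pplat)] = 0.435 × [0.5×13.0 + 8.5] = 0.435 × 15.0 = 6.525 L·cmH2O.
Power = 20 × 6.525 = 130.5 L·cmH2O/min.

130.5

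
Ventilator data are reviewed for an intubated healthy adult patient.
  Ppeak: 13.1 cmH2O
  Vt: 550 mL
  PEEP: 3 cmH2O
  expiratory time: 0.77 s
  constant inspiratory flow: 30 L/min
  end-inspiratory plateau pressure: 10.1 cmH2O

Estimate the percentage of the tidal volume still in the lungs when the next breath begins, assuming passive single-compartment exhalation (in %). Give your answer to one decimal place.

Flow: 30 L/min ÷ 60 = 0.5 L/s.
R = (PIP − Pplat)/V̇ = (13.1 − 10.1) / 0.5 = 3.0/0.5 = 6.0 cmH2O·s/L.
C = Vt/(Pplat − PEEP) = 550.0 / (10.1 − 3) = 550.0/7.1 = 77.465 mL/cmH2O.
τ = R × C = 6.0 × 0.07747 L/cmH2O = 0.4648 s.
Fraction remaining at end-expiration = e^(−Te/τ) = e^(−0.77/0.4648) = 0.1908 → 19.08%.

19.1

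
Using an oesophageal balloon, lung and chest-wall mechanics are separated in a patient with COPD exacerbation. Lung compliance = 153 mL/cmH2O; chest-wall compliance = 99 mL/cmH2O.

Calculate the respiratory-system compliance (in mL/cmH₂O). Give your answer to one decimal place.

60.1

Lung and chest wall are elastances in series: 1/Crs = 1/CL + 1/Ccw.
1/Crs = 1/153 + 1/99 = 0.01664.
Crs = 60.096 mL/cmH2O.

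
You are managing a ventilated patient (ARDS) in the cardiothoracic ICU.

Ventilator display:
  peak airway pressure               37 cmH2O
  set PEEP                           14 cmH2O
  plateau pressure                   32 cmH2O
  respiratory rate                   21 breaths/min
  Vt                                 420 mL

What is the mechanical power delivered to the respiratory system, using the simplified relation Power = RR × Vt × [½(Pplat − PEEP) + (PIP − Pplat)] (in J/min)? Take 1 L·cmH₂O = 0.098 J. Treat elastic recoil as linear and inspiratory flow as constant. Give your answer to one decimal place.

Per-breath work = Vt × [½(Pplat−PEEP) + (PIP−Pplat)] = 0.420 × [0.5×18.0 + 5.0] = 0.420 × 14.0 = 5.88 L·cmH2O.
Power = 21 × 5.88 = 123.48 L·cmH2O/min.
× 0.098 J/(L·cmH2O) → 12.101 J/min.

12.1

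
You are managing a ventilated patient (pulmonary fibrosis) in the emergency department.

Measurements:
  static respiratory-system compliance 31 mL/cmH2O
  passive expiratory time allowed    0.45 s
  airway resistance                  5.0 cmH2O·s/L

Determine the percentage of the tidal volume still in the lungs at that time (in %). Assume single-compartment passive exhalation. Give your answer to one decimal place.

5.5

τ = R × C = 5.0 × 31 mL/cmH2O = 5.0 × 0.031 L/cmH2O = 0.155 s.
Passive exhalation: V(t)/V₀ = e^(−t/τ) = e^(−0.45/0.155) = 0.05485.
Fraction remaining = 0.05485 → 5.485%.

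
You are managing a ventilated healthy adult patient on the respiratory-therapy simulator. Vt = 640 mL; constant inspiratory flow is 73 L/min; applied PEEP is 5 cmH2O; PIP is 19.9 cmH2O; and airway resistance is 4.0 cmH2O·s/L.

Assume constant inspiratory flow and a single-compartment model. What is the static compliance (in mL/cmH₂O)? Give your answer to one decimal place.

Flow: 73 L/min ÷ 60 = 1.2167 L/s.
Equation of motion (constant flow): PIP = Vt/C + R·V̇ + PEEP.
Vt/C = PIP − R·V̇ − PEEP = 19.9 − 4.0×1.2167 − 5 = 19.9 − 4.867 − 5 = 10.033 cmH2O.
C = Vt / 10.033 = 640 / 10.033 = 63.789 mL/cmH2O.

63.8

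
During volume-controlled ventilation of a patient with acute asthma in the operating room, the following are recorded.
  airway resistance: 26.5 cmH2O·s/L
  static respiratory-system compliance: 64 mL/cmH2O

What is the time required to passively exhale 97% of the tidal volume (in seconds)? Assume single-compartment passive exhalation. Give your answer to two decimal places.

5.95

τ = R × C = 26.5 × 64 mL/cmH2O = 26.5 × 0.064 L/cmH2O = 1.696 s.
Exhaled fraction f = 1 − e^(−t/τ) → t = −τ·ln(1 − f) = −1.696·ln(0.03) = 5.947 s.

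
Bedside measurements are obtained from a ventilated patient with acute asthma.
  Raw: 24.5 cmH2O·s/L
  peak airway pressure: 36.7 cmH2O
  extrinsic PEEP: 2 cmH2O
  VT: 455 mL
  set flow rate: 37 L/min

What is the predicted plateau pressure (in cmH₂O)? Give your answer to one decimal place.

21.6

Flow: 37 L/min ÷ 60 = 0.6167 L/s.
Pplat = PIP − Raw × flow = 36.7 − 24.5 × 0.6167 = 36.7 − 15.109 = 21.591 cmH2O.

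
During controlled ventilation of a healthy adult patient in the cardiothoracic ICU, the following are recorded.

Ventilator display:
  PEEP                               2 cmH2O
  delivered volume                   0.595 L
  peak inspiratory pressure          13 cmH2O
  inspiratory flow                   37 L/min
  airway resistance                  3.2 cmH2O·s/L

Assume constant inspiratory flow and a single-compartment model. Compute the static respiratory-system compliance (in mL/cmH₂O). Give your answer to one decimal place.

Flow: 37 L/min ÷ 60 = 0.6167 L/s.
Equation of motion (constant flow): PIP = Vt/C + R·V̇ + PEEP.
Vt/C = PIP − R·V̇ − PEEP = 13 − 3.2×0.6167 − 2 = 13 − 1.973 − 2 = 9.027 cmH2O.
C = Vt / 9.027 = 595 / 9.027 = 65.913 mL/cmH2O.

65.9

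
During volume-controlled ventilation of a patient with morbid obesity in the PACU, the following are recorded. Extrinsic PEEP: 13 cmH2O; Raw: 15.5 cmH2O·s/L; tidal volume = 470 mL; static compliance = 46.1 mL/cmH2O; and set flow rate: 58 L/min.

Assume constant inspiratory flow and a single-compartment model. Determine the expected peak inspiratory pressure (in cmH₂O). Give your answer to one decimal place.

Flow: 58 L/min ÷ 60 = 0.9667 L/s.
Equation of motion (constant flow): PIP = Vt/C + R·V̇ + PEEP.
PIP = 470/46.1 + 15.5×0.9667 + 13 = 10.195 + 14.984 + 13 = 38.179 cmH2O.

38.2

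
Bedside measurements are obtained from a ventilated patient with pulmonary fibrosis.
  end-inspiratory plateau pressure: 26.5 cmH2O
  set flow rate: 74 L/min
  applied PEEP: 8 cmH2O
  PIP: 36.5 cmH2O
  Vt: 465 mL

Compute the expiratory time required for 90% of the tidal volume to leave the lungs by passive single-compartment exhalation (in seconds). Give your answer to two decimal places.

Flow: 74 L/min ÷ 60 = 1.2333 L/s.
R = (PIP − Pplat)/V̇ = (36.5 − 26.5) / 1.2333 = 10.0/1.2333 = 8.108 cmH2O·s/L.
C = Vt/(Pplat − PEEP) = 465.0 / (26.5 − 8) = 465.0/18.5 = 25.135 mL/cmH2O.
τ = R × C = 8.108 × 0.02514 L/cmH2O = 0.2038 s.
t = −τ·ln(1 − 0.90) = −0.2038·ln(0.1) = 0.4693 s.

0.47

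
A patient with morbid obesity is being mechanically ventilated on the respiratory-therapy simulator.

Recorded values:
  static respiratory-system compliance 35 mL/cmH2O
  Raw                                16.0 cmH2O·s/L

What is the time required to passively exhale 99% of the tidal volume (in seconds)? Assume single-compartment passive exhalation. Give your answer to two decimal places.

τ = R × C = 16.0 × 35 mL/cmH2O = 16.0 × 0.035 L/cmH2O = 0.56 s.
Exhaled fraction f = 1 − e^(−t/τ) → t = −τ·ln(1 − f) = −0.56·ln(0.01) = 2.579 s.

2.58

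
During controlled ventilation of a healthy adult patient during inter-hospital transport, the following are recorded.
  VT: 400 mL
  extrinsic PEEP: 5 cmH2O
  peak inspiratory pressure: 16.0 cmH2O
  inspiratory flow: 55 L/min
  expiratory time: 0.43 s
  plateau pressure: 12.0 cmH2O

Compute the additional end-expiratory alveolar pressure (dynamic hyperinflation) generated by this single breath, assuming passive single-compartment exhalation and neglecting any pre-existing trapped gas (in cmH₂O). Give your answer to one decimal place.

1.2

Flow: 55 L/min ÷ 60 = 0.9167 L/s.
R = (PIP − Pplat)/V̇ = (16.0 − 12.0) / 0.9167 = 4.0/0.9167 = 4.363 cmH2O·s/L.
C = Vt/(Pplat − PEEP) = 400.0 / (12.0 − 5) = 400.0/7.0 = 57.143 mL/cmH2O.
τ = R × C = 4.363 × 0.05714 L/cmH2O = 0.2493 s.
Fraction remaining = e^(−Te/τ) = e^(−0.43/0.2493) = 0.1782; trapped volume = 400.0 × 0.1782 = 71.28 mL.
Additional alveolar pressure from trapping ≈ V_trapped / C = 71.28 / 57.143 = 1.247 cmH2O.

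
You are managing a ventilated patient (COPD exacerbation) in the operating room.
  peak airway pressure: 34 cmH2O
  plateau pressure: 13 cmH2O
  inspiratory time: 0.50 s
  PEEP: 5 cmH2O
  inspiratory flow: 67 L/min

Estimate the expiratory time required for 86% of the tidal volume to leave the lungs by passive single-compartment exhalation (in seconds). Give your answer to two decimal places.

2.58

Flow: 67 L/min ÷ 60 = 1.1167 L/s.
Vt = flow × Ti = 1.1167 L/s × 0.50 s × 1000 mL/L = 558.35 mL.
R = (PIP − Pplat)/V̇ = (34 − 13) / 1.1167 = 21.0/1.1167 = 18.805 cmH2O·s/L.
C = Vt/(Pplat − PEEP) = 558.35 / (13 − 5) = 558.35/8.0 = 69.794 mL/cmH2O.
τ = R × C = 18.805 × 0.06979 L/cmH2O = 1.312 s.
t = −τ·ln(1 − 0.86) = −1.312·ln(0.14) = 2.58 s.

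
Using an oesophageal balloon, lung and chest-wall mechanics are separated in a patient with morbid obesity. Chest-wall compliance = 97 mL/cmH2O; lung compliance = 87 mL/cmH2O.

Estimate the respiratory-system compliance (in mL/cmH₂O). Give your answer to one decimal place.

Lung and chest wall are elastances in series: 1/Crs = 1/CL + 1/Ccw.
1/Crs = 1/87 + 1/97 = 0.0218.
Crs = 45.872 mL/cmH2O.

45.9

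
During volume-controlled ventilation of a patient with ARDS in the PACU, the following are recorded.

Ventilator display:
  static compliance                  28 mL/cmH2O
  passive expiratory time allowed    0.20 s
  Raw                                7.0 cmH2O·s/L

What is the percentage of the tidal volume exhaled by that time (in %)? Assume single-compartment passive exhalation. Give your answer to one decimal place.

64.0

τ = R × C = 7.0 × 28 mL/cmH2O = 7.0 × 0.028 L/cmH2O = 0.196 s.
Passive exhalation: V(t)/V₀ = e^(−t/τ) = e^(−0.20/0.196) = 0.3604.
Fraction exhaled = 1 − 0.3604 = 0.6396 → 63.96%.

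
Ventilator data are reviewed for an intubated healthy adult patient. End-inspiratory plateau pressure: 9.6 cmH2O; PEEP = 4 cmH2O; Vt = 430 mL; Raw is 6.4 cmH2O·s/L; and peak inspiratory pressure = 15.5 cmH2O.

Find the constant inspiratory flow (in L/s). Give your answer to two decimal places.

0.92

flow = (PIP − Pplat) / Raw = 5.9 / 6.4 = 0.9219 L/s.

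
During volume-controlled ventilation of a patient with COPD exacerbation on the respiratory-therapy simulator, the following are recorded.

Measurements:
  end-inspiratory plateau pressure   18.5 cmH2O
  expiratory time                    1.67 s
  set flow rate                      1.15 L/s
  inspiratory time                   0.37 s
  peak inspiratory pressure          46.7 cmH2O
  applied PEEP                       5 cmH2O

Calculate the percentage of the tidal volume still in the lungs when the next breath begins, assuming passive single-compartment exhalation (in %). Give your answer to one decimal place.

Vt = flow × Ti = 1.15 L/s × 0.37 s × 1000 mL/L = 425.5 mL.
R = (PIP − Pplat)/V̇ = (46.7 − 18.5) / 1.15 = 28.2/1.15 = 24.522 cmH2O·s/L.
C = Vt/(Pplat − PEEP) = 425.5 / (18.5 − 5) = 425.5/13.5 = 31.519 mL/cmH2O.
τ = R × C = 24.522 × 0.03152 L/cmH2O = 0.7729 s.
Fraction remaining at end-expiration = e^(−Te/τ) = e^(−1.67/0.7729) = 0.1152 → 11.52%.

11.5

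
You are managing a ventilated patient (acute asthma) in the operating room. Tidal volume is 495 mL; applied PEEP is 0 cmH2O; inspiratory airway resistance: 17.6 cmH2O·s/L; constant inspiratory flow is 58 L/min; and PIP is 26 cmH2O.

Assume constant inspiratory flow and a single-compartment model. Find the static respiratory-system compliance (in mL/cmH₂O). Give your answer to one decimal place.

Flow: 58 L/min ÷ 60 = 0.9667 L/s.
Equation of motion (constant flow): PIP = Vt/C + R·V̇ + PEEP.
Vt/C = PIP − R·V̇ − PEEP = 26 − 17.6×0.9667 − 0 = 26 − 17.014 − 0 = 8.986 cmH2O.
C = Vt / 8.986 = 495 / 8.986 = 55.086 mL/cmH2O.

55.1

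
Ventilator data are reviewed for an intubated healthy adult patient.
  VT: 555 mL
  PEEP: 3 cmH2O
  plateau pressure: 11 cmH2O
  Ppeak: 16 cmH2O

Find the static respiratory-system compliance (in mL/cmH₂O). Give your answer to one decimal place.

Cstat = Vt / (Pplat − PEEP) = 555 / (11 − 3) = 555 / 8.0 = 69.375 mL/cmH2O.

69.4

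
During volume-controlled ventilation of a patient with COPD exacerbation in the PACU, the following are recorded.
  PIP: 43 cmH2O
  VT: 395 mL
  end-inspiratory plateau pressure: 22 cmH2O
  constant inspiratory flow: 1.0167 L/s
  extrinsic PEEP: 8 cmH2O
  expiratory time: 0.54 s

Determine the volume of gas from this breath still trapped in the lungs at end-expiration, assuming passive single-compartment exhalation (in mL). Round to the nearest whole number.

R = (PIP − Pplat)/V̇ = (43 − 22) / 1.0167 = 21.0/1.0167 = 20.655 cmH2O·s/L.
C = Vt/(Pplat − PEEP) = 395.0 / (22 − 8) = 395.0/14.0 = 28.214 mL/cmH2O.
τ = R × C = 20.655 × 0.02821 L/cmH2O = 0.5827 s.
Fraction remaining = e^(−Te/τ) = e^(−0.54/0.5827) = 0.3958.
Trapped volume = 395.0 × 0.3958 = 156.34 mL.

156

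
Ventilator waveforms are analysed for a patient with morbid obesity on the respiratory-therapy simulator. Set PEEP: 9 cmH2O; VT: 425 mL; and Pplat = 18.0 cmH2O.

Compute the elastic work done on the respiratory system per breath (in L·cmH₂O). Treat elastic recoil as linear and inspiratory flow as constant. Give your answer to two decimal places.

Elastic work ≈ ½ × (Pplat − PEEP) × Vt = 0.5 × (18.0 − 9) × 0.425 L = 0.5 × 9.0 × 0.425 = 1.913 L·cmH2O.

1.91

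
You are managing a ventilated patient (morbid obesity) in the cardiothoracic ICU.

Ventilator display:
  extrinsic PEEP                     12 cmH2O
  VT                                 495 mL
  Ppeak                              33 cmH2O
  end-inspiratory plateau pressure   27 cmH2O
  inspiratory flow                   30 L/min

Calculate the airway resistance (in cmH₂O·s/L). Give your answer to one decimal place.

12.0

Flow: 30 L/min ÷ 60 = 0.5 L/s.
Raw = (PIP − Pplat) / flow = (33 − 27) / 0.5 = 6.0 / 0.5 = 12.0 cmH2O·s/L.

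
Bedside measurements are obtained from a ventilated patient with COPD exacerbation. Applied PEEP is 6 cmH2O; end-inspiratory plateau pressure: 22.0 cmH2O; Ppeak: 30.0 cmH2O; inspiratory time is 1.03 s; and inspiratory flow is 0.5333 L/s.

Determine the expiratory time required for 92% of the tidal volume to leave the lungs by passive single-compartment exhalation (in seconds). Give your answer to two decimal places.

1.30

Vt = flow × Ti = 0.5333 L/s × 1.03 s × 1000 mL/L = 549.3 mL.
R = (PIP − Pplat)/V̇ = (30.0 − 22.0) / 0.5333 = 8.0/0.5333 = 15.001 cmH2O·s/L.
C = Vt/(Pplat − PEEP) = 549.3 / (22.0 − 6) = 549.3/16.0 = 34.331 mL/cmH2O.
τ = R × C = 15.001 × 0.03433 L/cmH2O = 0.515 s.
t = −τ·ln(1 − 0.92) = −0.515·ln(0.08) = 1.301 s.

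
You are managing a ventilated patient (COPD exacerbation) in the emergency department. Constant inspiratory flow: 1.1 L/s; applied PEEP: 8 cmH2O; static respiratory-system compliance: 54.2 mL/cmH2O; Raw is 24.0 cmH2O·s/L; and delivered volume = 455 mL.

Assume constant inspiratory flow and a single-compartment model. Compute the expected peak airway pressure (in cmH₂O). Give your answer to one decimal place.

Equation of motion (constant flow): PIP = Vt/C + R·V̇ + PEEP.
PIP = 455/54.2 + 24.0×1.1 + 8 = 8.395 + 26.4 + 8 = 42.795 cmH2O.

42.8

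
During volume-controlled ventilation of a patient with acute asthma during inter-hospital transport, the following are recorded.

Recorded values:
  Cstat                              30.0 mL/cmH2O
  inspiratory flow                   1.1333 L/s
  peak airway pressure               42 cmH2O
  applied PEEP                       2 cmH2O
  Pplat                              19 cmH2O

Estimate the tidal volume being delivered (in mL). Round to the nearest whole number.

Vt = Cstat × (Pplat − PEEP) = 30.0 × (19 − 2) = 30.0 × 17.0 = 510.0 mL.

510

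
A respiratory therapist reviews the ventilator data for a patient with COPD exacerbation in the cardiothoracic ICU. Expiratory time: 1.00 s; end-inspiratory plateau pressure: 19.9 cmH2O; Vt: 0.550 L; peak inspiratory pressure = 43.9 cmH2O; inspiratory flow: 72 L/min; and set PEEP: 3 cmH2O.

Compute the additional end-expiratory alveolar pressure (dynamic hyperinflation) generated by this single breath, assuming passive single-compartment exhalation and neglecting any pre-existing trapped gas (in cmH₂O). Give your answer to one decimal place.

Flow: 72 L/min ÷ 60 = 1.2 L/s.
R = (PIP − Pplat)/V̇ = (43.9 − 19.9) / 1.2 = 24.0/1.2 = 20.0 cmH2O·s/L.
C = Vt/(Pplat − PEEP) = 550.0 / (19.9 − 3) = 550.0/16.9 = 32.544 mL/cmH2O.
τ = R × C = 20.0 × 0.03254 L/cmH2O = 0.6508 s.
Fraction remaining = e^(−Te/τ) = e^(−1.00/0.6508) = 0.2151; trapped volume = 550.0 × 0.2151 = 118.31 mL.
Additional alveolar pressure from trapping ≈ V_trapped / C = 118.31 / 32.544 = 3.635 cmH2O.

3.6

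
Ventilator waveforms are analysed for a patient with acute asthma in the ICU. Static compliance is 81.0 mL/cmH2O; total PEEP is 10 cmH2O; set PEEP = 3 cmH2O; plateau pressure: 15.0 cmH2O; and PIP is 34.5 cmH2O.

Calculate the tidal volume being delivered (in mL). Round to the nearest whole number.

End-expiratory occlusion gives total PEEP = 10 cmH2O (intrinsic PEEP = 10 − 3 = 7). Use total PEEP for the elastic gradient.
Vt = Cstat × (Pplat − PEEPtotal) = 81.0 × (15.0 − 10) = 81.0 × 5.0 = 405.0 mL.

405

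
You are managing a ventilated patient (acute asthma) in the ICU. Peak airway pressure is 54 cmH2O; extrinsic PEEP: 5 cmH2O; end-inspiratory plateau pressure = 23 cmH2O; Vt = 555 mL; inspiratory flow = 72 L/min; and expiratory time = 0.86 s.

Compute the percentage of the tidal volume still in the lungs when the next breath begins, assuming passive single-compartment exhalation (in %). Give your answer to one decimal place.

34.0

Flow: 72 L/min ÷ 60 = 1.2 L/s.
R = (PIP − Pplat)/V̇ = (54 − 23) / 1.2 = 31.0/1.2 = 25.833 cmH2O·s/L.
C = Vt/(Pplat − PEEP) = 555.0 / (23 − 5) = 555.0/18.0 = 30.833 mL/cmH2O.
τ = R × C = 25.833 × 0.03083 L/cmH2O = 0.7964 s.
Fraction remaining at end-expiration = e^(−Te/τ) = e^(−0.86/0.7964) = 0.3396 → 33.96%.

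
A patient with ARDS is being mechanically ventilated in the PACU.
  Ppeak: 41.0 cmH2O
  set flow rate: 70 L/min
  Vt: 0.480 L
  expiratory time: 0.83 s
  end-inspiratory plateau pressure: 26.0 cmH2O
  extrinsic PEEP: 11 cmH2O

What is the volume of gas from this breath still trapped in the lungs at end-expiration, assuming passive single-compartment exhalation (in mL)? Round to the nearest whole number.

64

Flow: 70 L/min ÷ 60 = 1.1667 L/s.
R = (PIP − Pplat)/V̇ = (41.0 − 26.0) / 1.1667 = 15.0/1.1667 = 12.857 cmH2O·s/L.
C = Vt/(Pplat − PEEP) = 480.0 / (26.0 − 11) = 480.0/15.0 = 32.0 mL/cmH2O.
τ = R × C = 12.857 × 0.032 L/cmH2O = 0.4114 s.
Fraction remaining = e^(−Te/τ) = e^(−0.83/0.4114) = 0.133.
Trapped volume = 480.0 × 0.133 = 63.84 mL.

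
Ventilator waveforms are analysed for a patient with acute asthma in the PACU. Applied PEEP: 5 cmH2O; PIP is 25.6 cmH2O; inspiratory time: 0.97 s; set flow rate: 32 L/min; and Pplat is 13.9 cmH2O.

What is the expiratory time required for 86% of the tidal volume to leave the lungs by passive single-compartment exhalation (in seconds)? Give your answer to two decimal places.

Flow: 32 L/min ÷ 60 = 0.5333 L/s.
Vt = flow × Ti = 0.5333 L/s × 0.97 s × 1000 mL/L = 517.3 mL.
R = (PIP − Pplat)/V̇ = (25.6 − 13.9) / 0.5333 = 11.7/0.5333 = 21.939 cmH2O·s/L.
C = Vt/(Pplat − PEEP) = 517.3 / (13.9 − 5) = 517.3/8.9 = 58.124 mL/cmH2O.
τ = R × C = 21.939 × 0.05812 L/cmH2O = 1.275 s.
t = −τ·ln(1 − 0.86) = −1.275·ln(0.14) = 2.507 s.

2.51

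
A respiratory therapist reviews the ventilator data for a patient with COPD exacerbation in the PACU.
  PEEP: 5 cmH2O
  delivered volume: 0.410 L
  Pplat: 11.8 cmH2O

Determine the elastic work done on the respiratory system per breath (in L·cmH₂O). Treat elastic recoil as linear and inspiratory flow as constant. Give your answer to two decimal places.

Elastic work ≈ ½ × (Pplat − PEEP) × Vt = 0.5 × (11.8 − 5) × 0.410 L = 0.5 × 6.8 × 0.410 = 1.394 L·cmH2O.

1.39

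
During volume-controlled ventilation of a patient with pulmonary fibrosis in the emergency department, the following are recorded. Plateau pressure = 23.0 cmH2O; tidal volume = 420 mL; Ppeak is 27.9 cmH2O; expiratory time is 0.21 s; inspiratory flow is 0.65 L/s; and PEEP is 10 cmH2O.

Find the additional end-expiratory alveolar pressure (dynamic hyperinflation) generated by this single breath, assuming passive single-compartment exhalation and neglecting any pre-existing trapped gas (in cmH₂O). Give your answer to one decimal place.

R = (PIP − Pplat)/V̇ = (27.9 − 23.0) / 0.65 = 4.9/0.65 = 7.538 cmH2O·s/L.
C = Vt/(Pplat − PEEP) = 420.0 / (23.0 − 10) = 420.0/13.0 = 32.308 mL/cmH2O.
τ = R × C = 7.538 × 0.03231 L/cmH2O = 0.2436 s.
Fraction remaining = e^(−Te/τ) = e^(−0.21/0.2436) = 0.4223; trapped volume = 420.0 × 0.4223 = 177.37 mL.
Additional alveolar pressure from trapping ≈ V_trapped / C = 177.37 / 32.308 = 5.49 cmH2O.

5.5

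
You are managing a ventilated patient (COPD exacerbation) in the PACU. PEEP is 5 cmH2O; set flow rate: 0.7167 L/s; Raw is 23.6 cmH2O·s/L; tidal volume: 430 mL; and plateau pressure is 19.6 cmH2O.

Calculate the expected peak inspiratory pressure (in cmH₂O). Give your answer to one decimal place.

36.5

PIP = Pplat + Raw × flow = 19.6 + 23.6 × 0.7167 = 19.6 + 16.914 = 36.514 cmH2O.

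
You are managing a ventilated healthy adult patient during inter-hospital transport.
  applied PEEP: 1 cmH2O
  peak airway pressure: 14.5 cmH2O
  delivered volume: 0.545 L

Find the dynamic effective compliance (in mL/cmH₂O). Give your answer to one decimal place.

Dynamic compliance = Vt / (PIP − PEEP) = 545 / (14.5 − 1) = 545 / 13.5 = 40.37 mL/cmH2O.

40.4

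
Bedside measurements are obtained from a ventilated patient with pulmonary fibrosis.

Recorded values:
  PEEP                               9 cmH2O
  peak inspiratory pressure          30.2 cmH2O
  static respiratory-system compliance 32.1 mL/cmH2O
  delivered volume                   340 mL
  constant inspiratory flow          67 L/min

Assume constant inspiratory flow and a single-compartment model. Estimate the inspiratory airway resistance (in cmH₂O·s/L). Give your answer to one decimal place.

Flow: 67 L/min ÷ 60 = 1.1167 L/s.
Equation of motion (constant flow): PIP = Vt/C + R·V̇ + PEEP.
R·V̇ = PIP − Vt/C − PEEP = 30.2 − 340/32.1 − 9 = 30.2 − 10.592 − 9 = 10.608 cmH2O.
R = 10.608 / 1.1167 = 9.499 cmH2O·s/L.

9.5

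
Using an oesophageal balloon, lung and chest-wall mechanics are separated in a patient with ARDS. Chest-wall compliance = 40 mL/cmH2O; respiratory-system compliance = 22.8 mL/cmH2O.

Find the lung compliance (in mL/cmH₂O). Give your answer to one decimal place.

1/CL = 1/Crs − 1/Ccw.
1/CL = 1/22.8 − 1/40 = 0.01886.
CL = 53.022 mL/cmH2O.

53.0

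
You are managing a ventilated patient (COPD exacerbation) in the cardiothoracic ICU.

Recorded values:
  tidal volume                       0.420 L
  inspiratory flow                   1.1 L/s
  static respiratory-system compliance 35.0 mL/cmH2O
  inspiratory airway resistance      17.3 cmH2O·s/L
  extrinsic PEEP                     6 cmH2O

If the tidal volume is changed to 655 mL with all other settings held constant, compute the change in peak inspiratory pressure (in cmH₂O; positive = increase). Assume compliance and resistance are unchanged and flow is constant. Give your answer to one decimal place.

6.7

PIP = Vt/C + R·V̇ + PEEP (constant-flow equation of motion).
Only the elastic term changes: ΔPIP = ΔVt / C = (655 − 420) / 35.0 = 6.714 cmH2O.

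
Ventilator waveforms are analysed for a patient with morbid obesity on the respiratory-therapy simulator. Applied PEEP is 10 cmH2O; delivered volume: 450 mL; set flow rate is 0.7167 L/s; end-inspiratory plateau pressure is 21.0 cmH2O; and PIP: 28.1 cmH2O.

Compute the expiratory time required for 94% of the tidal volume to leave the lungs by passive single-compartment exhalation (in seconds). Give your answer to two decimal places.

1.14

R = (PIP − Pplat)/V̇ = (28.1 − 21.0) / 0.7167 = 7.1/0.7167 = 9.907 cmH2O·s/L.
C = Vt/(Pplat − PEEP) = 450.0 / (21.0 − 10) = 450.0/11.0 = 40.909 mL/cmH2O.
τ = R × C = 9.907 × 0.04091 L/cmH2O = 0.4053 s.
t = −τ·ln(1 − 0.94) = −0.4053·ln(0.06) = 1.14 s.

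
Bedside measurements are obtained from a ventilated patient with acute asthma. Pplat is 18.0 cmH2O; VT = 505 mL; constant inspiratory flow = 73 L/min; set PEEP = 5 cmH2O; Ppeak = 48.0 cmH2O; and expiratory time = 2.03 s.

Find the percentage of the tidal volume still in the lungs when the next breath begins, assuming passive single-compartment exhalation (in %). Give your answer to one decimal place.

Flow: 73 L/min ÷ 60 = 1.2167 L/s.
R = (PIP − Pplat)/V̇ = (48.0 − 18.0) / 1.2167 = 30.0/1.2167 = 24.657 cmH2O·s/L.
C = Vt/(Pplat − PEEP) = 505.0 / (18.0 − 5) = 505.0/13.0 = 38.846 mL/cmH2O.
τ = R × C = 24.657 × 0.03885 L/cmH2O = 0.9579 s.
Fraction remaining at end-expiration = e^(−Te/τ) = e^(−2.03/0.9579) = 0.1201 → 12.01%.

12.0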